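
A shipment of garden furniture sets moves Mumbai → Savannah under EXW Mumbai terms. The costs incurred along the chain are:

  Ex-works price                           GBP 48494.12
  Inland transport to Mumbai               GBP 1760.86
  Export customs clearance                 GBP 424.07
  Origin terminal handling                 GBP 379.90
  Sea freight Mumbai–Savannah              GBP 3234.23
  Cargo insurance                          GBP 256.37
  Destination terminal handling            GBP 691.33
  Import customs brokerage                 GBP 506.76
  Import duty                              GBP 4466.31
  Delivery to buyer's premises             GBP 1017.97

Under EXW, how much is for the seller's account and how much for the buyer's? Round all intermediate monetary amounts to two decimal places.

EXW: the seller makes goods available at their premises; the buyer bears all onward costs.
Seller's account: goods 48494.12 = 48494.12
Buyer's account: inland to port 1760.86 + export clearance 424.07 + origin terminal 379.90 + freight 3234.23 + insurance 256.37 + destination terminal 691.33 + brokerage 506.76 + duty 4466.31 + delivery 1017.97 = 12737.80

Seller: GBP 48494.12; buyer: GBP 12737.80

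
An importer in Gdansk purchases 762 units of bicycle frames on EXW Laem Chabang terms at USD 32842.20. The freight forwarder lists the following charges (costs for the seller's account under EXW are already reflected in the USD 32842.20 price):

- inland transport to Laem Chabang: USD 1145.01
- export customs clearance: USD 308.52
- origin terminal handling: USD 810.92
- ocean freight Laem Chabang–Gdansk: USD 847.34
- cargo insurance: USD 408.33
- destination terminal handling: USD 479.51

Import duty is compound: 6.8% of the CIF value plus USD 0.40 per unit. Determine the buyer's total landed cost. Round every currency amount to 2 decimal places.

Total landed cost: USD 39619.27

EXW: the seller makes goods available at their premises; the buyer bears all onward costs.
CIF value = EXW price + inland to port + export clearance + origin terminal + freight + insurance = 32842.20 + 1145.01 + 308.52 + 810.92 + 847.34 + 408.33 = 36362.32
Ad valorem component: 36362.32 × 6.8% = 2472.64
Specific component: 762 × 0.40 = 304.80
Import duty = 2472.64 + 304.80 = 2777.44
Buyer bears: inland to port 1145.01 + export clearance 308.52 + origin terminal 810.92 + freight 847.34 + insurance 408.33 + destination terminal 479.51 + duty 2777.44 = 6777.07
Landed cost = invoice 32842.20 + 6777.07 = 39619.27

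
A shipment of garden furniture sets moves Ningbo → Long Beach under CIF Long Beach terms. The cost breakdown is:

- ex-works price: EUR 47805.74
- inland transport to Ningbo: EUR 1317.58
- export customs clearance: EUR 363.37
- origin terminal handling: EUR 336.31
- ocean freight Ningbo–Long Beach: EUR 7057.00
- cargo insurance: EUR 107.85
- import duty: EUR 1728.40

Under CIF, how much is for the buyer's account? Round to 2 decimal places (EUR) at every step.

CIF: the seller pays costs through ocean freight and marine insurance to the destination port.
Seller's account: goods 47805.74 + inland to port 1317.58 + export clearance 363.37 + origin terminal 336.31 + freight 7057.00 + insurance 107.85 = 56987.85
Buyer's account: duty 1728.40 = 1728.40

Buyer's account: EUR 1728.40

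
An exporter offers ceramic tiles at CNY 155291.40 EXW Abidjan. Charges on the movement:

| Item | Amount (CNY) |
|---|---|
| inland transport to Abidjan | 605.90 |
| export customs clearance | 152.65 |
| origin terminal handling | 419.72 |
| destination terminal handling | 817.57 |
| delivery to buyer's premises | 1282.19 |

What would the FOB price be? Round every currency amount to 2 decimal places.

Not relevant to the conversion: destination terminal, delivery — on the buyer under both terms; not part of either seller's price.
From EXW to FOB, the seller additionally bears: inland to port, export clearance, origin terminal.
FOB price = 155291.40 + 605.90 + 152.65 + 419.72 = 156469.67

FOB price: CNY 156469.67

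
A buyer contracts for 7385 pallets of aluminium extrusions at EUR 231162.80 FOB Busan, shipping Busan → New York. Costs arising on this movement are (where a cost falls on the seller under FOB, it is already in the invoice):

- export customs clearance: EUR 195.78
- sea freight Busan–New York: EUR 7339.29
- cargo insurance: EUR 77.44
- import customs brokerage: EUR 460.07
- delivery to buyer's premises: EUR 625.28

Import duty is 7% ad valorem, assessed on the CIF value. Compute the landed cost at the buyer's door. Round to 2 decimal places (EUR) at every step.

FOB: the seller bears costs until goods are on board at the origin port; the buyer bears freight, insurance and all costs thereafter.
Already in the invoice (seller's account under FOB): export clearance — exclude.
CIF value = FOB price + freight + insurance = 231162.80 + 7339.29 + 77.44 = 238579.53
Import duty = 238579.53 × 7% = 16700.57
Buyer bears: freight 7339.29 + insurance 77.44 + brokerage 460.07 + delivery 625.28 + duty 16700.57 = 25202.65
Landed cost = invoice 231162.80 + 25202.65 = 256365.45

Total landed cost: EUR 256365.45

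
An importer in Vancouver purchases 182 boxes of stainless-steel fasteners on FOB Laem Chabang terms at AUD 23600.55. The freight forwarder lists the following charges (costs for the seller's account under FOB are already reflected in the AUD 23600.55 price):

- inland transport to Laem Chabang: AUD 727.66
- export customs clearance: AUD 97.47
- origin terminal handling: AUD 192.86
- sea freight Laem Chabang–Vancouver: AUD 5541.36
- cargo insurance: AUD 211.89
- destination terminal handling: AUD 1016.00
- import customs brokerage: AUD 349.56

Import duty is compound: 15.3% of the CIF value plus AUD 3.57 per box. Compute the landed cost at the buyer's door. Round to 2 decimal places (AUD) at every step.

Total landed cost: AUD 35860.23

FOB: the seller bears costs until goods are on board at the origin port; the buyer bears freight, insurance and all costs thereafter.
Already in the invoice (seller's account under FOB): inland to port, export clearance, origin terminal — exclude.
CIF value = FOB price + freight + insurance = 23600.55 + 5541.36 + 211.89 = 29353.80
Ad valorem component: 29353.80 × 15.3% = 4491.13
Specific component: 182 × 3.57 = 649.74
Import duty = 4491.13 + 649.74 = 5140.87
Buyer bears: freight 5541.36 + insurance 211.89 + destination terminal 1016.00 + brokerage 349.56 + duty 5140.87 = 12259.68
Landed cost = invoice 23600.55 + 12259.68 = 35860.23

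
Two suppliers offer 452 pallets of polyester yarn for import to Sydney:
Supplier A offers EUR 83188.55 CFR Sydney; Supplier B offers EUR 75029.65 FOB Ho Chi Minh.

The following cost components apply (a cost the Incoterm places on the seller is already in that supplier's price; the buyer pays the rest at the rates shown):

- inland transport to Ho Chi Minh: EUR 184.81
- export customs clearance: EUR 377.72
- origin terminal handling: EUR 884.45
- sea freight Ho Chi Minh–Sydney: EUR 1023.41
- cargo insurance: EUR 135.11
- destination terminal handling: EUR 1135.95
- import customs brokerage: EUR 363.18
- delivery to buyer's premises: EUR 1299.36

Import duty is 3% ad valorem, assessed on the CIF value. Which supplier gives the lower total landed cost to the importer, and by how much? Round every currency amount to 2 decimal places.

Supplier A (CFR):
CIF value = CFR price + insurance = 83188.55 + 135.11 = 83323.66
Import duty = 83323.66 × 3% = 2499.71
Buyer bears (A): 135.11 + 1135.95 + 363.18 + 1299.36 = 2933.60
Landed cost (A) = invoice 83188.55 + 2933.60 + duty 2499.71 = 88621.86
Supplier B (FOB):
CIF value = FOB price + freight + insurance = 75029.65 + 1023.41 + 135.11 = 76188.17
Import duty = 76188.17 × 3% = 2285.65
Buyer bears (B): 1023.41 + 135.11 + 1135.95 + 363.18 + 1299.36 = 3957.01
Landed cost (B) = invoice 75029.65 + 3957.01 + duty 2285.65 = 81272.31
Difference = |88621.86 − 81272.31| = 7349.55

Supplier B is cheaper by EUR 7349.55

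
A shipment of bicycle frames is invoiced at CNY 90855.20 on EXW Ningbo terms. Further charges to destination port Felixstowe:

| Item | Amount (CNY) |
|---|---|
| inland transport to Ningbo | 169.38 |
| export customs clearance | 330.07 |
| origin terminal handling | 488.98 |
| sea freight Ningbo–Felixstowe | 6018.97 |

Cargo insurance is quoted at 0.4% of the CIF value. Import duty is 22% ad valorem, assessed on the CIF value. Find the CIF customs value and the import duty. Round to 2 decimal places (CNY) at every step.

CIF value: CNY 98255.62; import duty: CNY 21616.24

Let C be the CIF value. C = EXW price + pre-shipment costs + freight + 0.4% × C
C − 0.4% × C = 90855.20 + 169.38 + 330.07 + 488.98 + 6018.97
0.996 × C = 97862.60
C = 97862.60 / 0.996 = 98255.62
Insurance premium = 0.4% × 98255.62 = 393.02
Import duty = 98255.62 × 22% = 21616.24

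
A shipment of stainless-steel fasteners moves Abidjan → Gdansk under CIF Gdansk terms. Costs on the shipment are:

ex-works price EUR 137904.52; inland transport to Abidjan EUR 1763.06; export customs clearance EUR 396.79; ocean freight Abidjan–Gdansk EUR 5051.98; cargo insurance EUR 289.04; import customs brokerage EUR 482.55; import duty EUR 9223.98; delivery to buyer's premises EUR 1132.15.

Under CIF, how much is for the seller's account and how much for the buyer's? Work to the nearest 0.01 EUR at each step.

Seller: EUR 145405.39; buyer: EUR 10838.68

CIF: the seller pays costs through ocean freight and marine insurance to the destination port.
Seller's account: goods 137904.52 + inland to port 1763.06 + export clearance 396.79 + freight 5051.98 + insurance 289.04 = 145405.39
Buyer's account: brokerage 482.55 + duty 9223.98 + delivery 1132.15 = 10838.68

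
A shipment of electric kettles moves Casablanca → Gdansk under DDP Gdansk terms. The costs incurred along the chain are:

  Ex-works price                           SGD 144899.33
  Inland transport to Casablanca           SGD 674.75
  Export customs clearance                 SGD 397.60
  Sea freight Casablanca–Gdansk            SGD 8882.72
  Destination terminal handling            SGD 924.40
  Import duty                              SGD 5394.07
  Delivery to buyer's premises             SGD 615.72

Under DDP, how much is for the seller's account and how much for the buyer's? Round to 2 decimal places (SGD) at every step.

Seller: SGD 161788.59; buyer: SGD 0.00

DDP: the seller bears all costs including import duty.
Seller's account: goods 144899.33 + inland to port 674.75 + export clearance 397.60 + freight 8882.72 + destination terminal 924.40 + duty 5394.07 + delivery 615.72 = 161788.59
Buyer's account: 0.00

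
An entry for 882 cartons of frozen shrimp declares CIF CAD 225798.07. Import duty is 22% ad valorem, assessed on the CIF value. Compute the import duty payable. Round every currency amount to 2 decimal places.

Import duty: CAD 49675.58

Import duty = 225798.07 × 22% = 49675.58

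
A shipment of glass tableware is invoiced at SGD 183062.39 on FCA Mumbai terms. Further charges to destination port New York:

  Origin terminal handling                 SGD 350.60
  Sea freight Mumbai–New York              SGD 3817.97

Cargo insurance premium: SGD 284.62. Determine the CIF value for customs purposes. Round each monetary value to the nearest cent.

CIF = FCA price + pre-shipment costs + freight + insurance
CIF = 183062.39 + 350.60 + 3817.97 + 284.62 = 187515.58

CIF value: SGD 187515.58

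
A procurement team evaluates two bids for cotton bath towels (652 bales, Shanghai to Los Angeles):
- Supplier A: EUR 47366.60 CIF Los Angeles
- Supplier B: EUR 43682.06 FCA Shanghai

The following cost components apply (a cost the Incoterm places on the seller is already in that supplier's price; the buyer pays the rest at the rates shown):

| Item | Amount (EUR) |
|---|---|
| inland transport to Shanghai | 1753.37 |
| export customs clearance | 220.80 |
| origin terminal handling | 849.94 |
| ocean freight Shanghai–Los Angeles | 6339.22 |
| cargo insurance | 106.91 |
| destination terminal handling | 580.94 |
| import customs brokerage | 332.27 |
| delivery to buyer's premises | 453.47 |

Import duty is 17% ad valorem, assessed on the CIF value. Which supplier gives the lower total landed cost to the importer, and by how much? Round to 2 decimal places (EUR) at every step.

Supplier A (CIF):
The CIF price already equals the CIF value: 47366.60
Import duty = 47366.60 × 17% = 8052.32
Buyer bears (A): 580.94 + 332.27 + 453.47 = 1366.68
Landed cost (A) = invoice 47366.60 + 1366.68 + duty 8052.32 = 56785.60
Supplier B (FCA):
CIF value = FCA price + origin terminal + freight + insurance = 43682.06 + 849.94 + 6339.22 + 106.91 = 50978.13
Import duty = 50978.13 × 17% = 8666.28
Buyer bears (B): 849.94 + 6339.22 + 106.91 + 580.94 + 332.27 + 453.47 = 8662.75
Landed cost (B) = invoice 43682.06 + 8662.75 + duty 8666.28 = 61011.09
Difference = |56785.60 − 61011.09| = 4225.49

Supplier A is cheaper by EUR 4225.49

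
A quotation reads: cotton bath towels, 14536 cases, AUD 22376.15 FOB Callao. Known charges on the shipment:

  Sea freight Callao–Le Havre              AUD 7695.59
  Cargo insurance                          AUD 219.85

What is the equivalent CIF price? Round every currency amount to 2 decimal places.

From FOB to CIF, the seller additionally bears: freight, insurance.
CIF price = 22376.15 + 7695.59 + 219.85 = 30291.59

CIF price: AUD 30291.59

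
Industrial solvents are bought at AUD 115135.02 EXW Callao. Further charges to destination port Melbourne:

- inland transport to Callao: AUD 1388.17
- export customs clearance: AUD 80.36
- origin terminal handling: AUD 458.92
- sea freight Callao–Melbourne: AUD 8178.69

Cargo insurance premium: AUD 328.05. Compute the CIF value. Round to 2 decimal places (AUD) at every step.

CIF = EXW price + pre-shipment costs + freight + insurance
CIF = 115135.02 + 1388.17 + 80.36 + 458.92 + 8178.69 + 328.05 = 125569.21

CIF value: AUD 125569.21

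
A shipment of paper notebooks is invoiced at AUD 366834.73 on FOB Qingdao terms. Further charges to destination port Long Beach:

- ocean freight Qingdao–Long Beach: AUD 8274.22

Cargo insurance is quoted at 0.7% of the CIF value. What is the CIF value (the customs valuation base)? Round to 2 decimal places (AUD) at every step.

Let C be the CIF value. C = FOB price + freight + 0.7% × C
C − 0.7% × C = 366834.73 + 8274.22
0.993 × C = 375108.95
C = 375108.95 / 0.993 = 377753.22
Insurance premium = 0.7% × 377753.22 = 2644.27

CIF value: AUD 377753.22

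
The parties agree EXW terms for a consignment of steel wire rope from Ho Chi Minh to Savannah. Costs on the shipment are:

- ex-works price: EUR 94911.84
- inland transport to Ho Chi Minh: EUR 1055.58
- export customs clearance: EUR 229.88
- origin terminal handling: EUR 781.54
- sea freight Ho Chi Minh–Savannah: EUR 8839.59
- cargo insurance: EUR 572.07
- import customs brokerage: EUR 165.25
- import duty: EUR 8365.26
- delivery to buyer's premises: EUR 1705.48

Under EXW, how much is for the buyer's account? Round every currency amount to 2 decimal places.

Buyer's account: EUR 21714.65

EXW: the seller makes goods available at their premises; the buyer bears all onward costs.
Seller's account: goods 94911.84 = 94911.84
Buyer's account: inland to port 1055.58 + export clearance 229.88 + origin terminal 781.54 + freight 8839.59 + insurance 572.07 + brokerage 165.25 + duty 8365.26 + delivery 1705.48 = 21714.65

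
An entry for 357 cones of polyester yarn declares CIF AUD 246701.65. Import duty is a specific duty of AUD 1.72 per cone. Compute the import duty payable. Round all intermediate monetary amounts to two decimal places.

Import duty: AUD 614.04

Import duty = 357 × 1.72 = 614.04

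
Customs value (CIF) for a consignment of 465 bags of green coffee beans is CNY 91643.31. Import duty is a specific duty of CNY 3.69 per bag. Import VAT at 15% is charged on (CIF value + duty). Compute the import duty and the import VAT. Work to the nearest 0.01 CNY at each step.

Import duty = 465 × 3.69 = 1715.85
VAT base = CIF + duty = 91643.31 + 1715.85 = 93359.16
Import VAT = 93359.16 × 15% = 14003.87

Import duty: CNY 1715.85; import VAT: CNY 14003.87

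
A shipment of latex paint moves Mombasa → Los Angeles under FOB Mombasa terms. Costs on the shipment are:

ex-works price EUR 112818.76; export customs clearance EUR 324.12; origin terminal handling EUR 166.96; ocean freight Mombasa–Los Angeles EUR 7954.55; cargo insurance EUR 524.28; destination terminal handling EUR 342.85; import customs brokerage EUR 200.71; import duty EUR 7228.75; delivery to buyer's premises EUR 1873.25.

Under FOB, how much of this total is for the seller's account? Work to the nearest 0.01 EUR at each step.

FOB: the seller bears costs until goods are on board at the origin port; the buyer bears freight, insurance and all costs thereafter.
Seller's account: goods 112818.76 + export clearance 324.12 + origin terminal 166.96 = 113309.84
Buyer's account: freight 7954.55 + insurance 524.28 + destination terminal 342.85 + brokerage 200.71 + duty 7228.75 + delivery 1873.25 = 18124.39

Seller's account: EUR 113309.84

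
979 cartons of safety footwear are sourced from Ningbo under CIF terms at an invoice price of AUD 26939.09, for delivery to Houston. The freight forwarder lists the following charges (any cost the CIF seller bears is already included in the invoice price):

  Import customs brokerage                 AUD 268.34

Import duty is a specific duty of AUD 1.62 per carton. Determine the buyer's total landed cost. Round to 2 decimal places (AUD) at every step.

Total landed cost: AUD 28793.41

CIF: the seller pays costs through ocean freight and marine insurance to the destination port.
The CIF price already equals the CIF value: 26939.09
Import duty = 979 × 1.62 = 1585.98
Buyer bears: brokerage 268.34 + duty 1585.98 = 1854.32
Landed cost = invoice 26939.09 + 1854.32 = 28793.41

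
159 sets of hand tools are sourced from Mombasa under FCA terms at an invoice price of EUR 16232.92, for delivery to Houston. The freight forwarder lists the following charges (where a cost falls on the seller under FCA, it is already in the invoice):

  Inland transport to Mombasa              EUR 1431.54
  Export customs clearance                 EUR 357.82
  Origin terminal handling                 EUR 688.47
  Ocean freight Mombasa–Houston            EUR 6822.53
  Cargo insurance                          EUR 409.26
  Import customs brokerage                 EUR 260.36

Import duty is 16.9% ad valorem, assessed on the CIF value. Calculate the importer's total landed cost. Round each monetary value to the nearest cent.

Total landed cost: EUR 28495.43

FCA: the seller delivers export-cleared goods to the carrier; the buyer bears costs from that point.
Already in the invoice (seller's account under FCA): inland to port, export clearance — exclude.
CIF value = FCA price + origin terminal + freight + insurance = 16232.92 + 688.47 + 6822.53 + 409.26 = 24153.18
Import duty = 24153.18 × 16.9% = 4081.89
Buyer bears: origin terminal 688.47 + freight 6822.53 + insurance 409.26 + brokerage 260.36 + duty 4081.89 = 12262.51
Landed cost = invoice 16232.92 + 12262.51 = 28495.43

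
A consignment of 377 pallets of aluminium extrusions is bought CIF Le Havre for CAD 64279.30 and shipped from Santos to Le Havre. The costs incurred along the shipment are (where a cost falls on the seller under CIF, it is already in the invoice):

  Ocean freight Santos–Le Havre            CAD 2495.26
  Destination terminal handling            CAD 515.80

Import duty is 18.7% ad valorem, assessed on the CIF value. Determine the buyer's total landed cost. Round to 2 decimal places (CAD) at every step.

Total landed cost: CAD 76815.33

CIF: the seller pays costs through ocean freight and marine insurance to the destination port.
Already in the invoice (seller's account under CIF): freight — exclude.
The CIF price already equals the CIF value: 64279.30
Import duty = 64279.30 × 18.7% = 12020.23
Buyer bears: destination terminal 515.80 + duty 12020.23 = 12536.03
Landed cost = invoice 64279.30 + 12536.03 = 76815.33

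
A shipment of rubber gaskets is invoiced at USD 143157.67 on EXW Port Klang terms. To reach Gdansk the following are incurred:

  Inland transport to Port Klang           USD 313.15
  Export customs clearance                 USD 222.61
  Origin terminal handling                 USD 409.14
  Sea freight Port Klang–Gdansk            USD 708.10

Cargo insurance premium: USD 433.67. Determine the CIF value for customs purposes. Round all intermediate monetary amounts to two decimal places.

CIF value: USD 145244.34

CIF = EXW price + pre-shipment costs + freight + insurance
CIF = 143157.67 + 313.15 + 222.61 + 409.14 + 708.10 + 433.67 = 145244.34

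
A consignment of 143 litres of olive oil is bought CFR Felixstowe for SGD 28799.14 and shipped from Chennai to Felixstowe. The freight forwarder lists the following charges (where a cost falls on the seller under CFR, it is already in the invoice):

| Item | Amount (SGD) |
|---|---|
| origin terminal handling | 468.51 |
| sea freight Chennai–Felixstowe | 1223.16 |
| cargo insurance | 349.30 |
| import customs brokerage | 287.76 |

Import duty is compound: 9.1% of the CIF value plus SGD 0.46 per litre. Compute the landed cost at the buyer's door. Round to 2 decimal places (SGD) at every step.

Total landed cost: SGD 32154.49

CFR: the seller pays costs through ocean freight to the destination port, but not insurance.
Already in the invoice (seller's account under CFR): origin terminal, freight — exclude.
CIF value = CFR price + insurance = 28799.14 + 349.30 = 29148.44
Ad valorem component: 29148.44 × 9.1% = 2652.51
Specific component: 143 × 0.46 = 65.78
Import duty = 2652.51 + 65.78 = 2718.29
Buyer bears: insurance 349.30 + brokerage 287.76 + duty 2718.29 = 3355.35
Landed cost = invoice 28799.14 + 3355.35 = 32154.49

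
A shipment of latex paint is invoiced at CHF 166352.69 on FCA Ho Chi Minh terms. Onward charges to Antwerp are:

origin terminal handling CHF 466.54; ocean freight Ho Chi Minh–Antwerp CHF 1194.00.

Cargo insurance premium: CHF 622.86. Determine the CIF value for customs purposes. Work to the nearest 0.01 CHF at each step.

CIF = FCA price + pre-shipment costs + freight + insurance
CIF = 166352.69 + 466.54 + 1194.00 + 622.86 = 168636.09

CIF value: CHF 168636.09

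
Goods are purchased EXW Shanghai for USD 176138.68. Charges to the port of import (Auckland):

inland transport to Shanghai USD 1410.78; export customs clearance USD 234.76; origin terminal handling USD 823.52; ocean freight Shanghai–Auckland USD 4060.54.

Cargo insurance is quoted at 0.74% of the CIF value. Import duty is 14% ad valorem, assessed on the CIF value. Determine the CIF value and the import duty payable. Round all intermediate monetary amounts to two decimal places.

Let C be the CIF value. C = EXW price + pre-shipment costs + freight + 0.74% × C
C − 0.74% × C = 176138.68 + 1410.78 + 234.76 + 823.52 + 4060.54
0.9926 × C = 182668.28
C = 182668.28 / 0.9926 = 184030.10
Insurance premium = 0.74% × 184030.10 = 1361.82
Import duty = 184030.10 × 14% = 25764.21

CIF value: USD 184030.10; import duty: USD 25764.21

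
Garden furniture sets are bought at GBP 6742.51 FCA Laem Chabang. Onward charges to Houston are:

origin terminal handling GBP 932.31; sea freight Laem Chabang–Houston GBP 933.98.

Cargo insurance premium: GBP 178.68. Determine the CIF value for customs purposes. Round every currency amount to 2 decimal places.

CIF = FCA price + pre-shipment costs + freight + insurance
CIF = 6742.51 + 932.31 + 933.98 + 178.68 = 8787.48

CIF value: GBP 8787.48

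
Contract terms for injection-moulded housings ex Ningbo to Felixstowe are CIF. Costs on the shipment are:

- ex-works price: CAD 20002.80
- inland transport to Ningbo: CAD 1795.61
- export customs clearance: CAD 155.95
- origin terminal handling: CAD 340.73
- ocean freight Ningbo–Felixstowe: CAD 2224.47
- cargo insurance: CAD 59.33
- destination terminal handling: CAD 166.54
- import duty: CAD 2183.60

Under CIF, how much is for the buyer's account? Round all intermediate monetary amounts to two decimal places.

CIF: the seller pays costs through ocean freight and marine insurance to the destination port.
Seller's account: goods 20002.80 + inland to port 1795.61 + export clearance 155.95 + origin terminal 340.73 + freight 2224.47 + insurance 59.33 = 24578.89
Buyer's account: destination terminal 166.54 + duty 2183.60 = 2350.14

Buyer's account: CAD 2350.14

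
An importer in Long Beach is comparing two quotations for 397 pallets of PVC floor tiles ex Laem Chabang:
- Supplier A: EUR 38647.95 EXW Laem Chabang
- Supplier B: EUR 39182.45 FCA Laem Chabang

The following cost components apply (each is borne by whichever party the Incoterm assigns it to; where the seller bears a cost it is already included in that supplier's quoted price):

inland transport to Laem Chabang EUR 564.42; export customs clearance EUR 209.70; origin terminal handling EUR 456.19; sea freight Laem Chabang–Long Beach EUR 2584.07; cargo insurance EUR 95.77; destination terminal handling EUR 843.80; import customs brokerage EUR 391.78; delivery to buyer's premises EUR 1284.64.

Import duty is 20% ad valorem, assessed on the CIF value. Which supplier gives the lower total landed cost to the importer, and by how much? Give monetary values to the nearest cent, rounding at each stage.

Supplier B is cheaper by EUR 287.54

Supplier A (EXW):
CIF value = EXW price + inland to port + export clearance + origin terminal + freight + insurance = 38647.95 + 564.42 + 209.70 + 456.19 + 2584.07 + 95.77 = 42558.10
Import duty = 42558.10 × 20% = 8511.62
Buyer bears (A): 564.42 + 209.70 + 456.19 + 2584.07 + 95.77 + 843.80 + 391.78 + 1284.64 = 6430.37
Landed cost (A) = invoice 38647.95 + 6430.37 + duty 8511.62 = 53589.94
Supplier B (FCA):
CIF value = FCA price + origin terminal + freight + insurance = 39182.45 + 456.19 + 2584.07 + 95.77 = 42318.48
Import duty = 42318.48 × 20% = 8463.70
Buyer bears (B): 456.19 + 2584.07 + 95.77 + 843.80 + 391.78 + 1284.64 = 5656.25
Landed cost (B) = invoice 39182.45 + 5656.25 + duty 8463.70 = 53302.40
Difference = |53589.94 − 53302.40| = 287.54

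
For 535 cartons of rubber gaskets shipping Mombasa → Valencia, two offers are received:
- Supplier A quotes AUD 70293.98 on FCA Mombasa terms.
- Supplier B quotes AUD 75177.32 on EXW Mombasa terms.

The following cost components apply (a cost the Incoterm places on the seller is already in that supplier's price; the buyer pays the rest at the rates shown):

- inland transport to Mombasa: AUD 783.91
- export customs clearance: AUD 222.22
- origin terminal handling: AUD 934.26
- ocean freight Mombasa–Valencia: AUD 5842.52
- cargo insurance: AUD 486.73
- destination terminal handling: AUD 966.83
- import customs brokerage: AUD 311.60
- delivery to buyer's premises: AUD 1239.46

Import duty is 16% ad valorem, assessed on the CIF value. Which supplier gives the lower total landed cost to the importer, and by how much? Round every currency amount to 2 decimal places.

Supplier A is cheaper by AUD 6831.78

Supplier A (FCA):
CIF value = FCA price + origin terminal + freight + insurance = 70293.98 + 934.26 + 5842.52 + 486.73 = 77557.49
Import duty = 77557.49 × 16% = 12409.20
Buyer bears (A): 934.26 + 5842.52 + 486.73 + 966.83 + 311.60 + 1239.46 = 9781.40
Landed cost (A) = invoice 70293.98 + 9781.40 + duty 12409.20 = 92484.58
Supplier B (EXW):
CIF value = EXW price + inland to port + export clearance + origin terminal + freight + insurance = 75177.32 + 783.91 + 222.22 + 934.26 + 5842.52 + 486.73 = 83446.96
Import duty = 83446.96 × 16% = 13351.51
Buyer bears (B): 783.91 + 222.22 + 934.26 + 5842.52 + 486.73 + 966.83 + 311.60 + 1239.46 = 10787.53
Landed cost (B) = invoice 75177.32 + 10787.53 + duty 13351.51 = 99316.36
Difference = |92484.58 − 99316.36| = 6831.78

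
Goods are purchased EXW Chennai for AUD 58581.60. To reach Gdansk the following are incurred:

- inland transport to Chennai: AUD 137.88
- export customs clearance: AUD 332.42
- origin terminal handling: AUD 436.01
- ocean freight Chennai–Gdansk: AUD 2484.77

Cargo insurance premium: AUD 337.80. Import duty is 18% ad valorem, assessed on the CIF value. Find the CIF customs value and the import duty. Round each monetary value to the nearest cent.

CIF value: AUD 62310.48; import duty: AUD 11215.89

CIF = EXW price + pre-shipment costs + freight + insurance
CIF = 58581.60 + 137.88 + 332.42 + 436.01 + 2484.77 + 337.80 = 62310.48
Import duty = 62310.48 × 18% = 11215.89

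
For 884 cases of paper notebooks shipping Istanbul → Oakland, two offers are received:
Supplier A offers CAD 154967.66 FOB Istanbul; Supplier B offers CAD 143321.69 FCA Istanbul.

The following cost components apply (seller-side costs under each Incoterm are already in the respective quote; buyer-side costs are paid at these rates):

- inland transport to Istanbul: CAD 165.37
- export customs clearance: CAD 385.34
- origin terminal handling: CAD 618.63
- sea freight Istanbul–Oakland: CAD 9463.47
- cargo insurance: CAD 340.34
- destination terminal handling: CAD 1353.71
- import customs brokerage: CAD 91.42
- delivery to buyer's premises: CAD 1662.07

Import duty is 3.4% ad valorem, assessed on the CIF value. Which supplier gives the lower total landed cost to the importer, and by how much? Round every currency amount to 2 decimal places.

Supplier B is cheaper by CAD 11402.27

Supplier A (FOB):
CIF value = FOB price + freight + insurance = 154967.66 + 9463.47 + 340.34 = 164771.47
Import duty = 164771.47 × 3.4% = 5602.23
Buyer bears (A): 9463.47 + 340.34 + 1353.71 + 91.42 + 1662.07 = 12911.01
Landed cost (A) = invoice 154967.66 + 12911.01 + duty 5602.23 = 173480.90
Supplier B (FCA):
CIF value = FCA price + origin terminal + freight + insurance = 143321.69 + 618.63 + 9463.47 + 340.34 = 153744.13
Import duty = 153744.13 × 3.4% = 5227.30
Buyer bears (B): 618.63 + 9463.47 + 340.34 + 1353.71 + 91.42 + 1662.07 = 13529.64
Landed cost (B) = invoice 143321.69 + 13529.64 + duty 5227.30 = 162078.63
Difference = |173480.90 − 162078.63| = 11402.27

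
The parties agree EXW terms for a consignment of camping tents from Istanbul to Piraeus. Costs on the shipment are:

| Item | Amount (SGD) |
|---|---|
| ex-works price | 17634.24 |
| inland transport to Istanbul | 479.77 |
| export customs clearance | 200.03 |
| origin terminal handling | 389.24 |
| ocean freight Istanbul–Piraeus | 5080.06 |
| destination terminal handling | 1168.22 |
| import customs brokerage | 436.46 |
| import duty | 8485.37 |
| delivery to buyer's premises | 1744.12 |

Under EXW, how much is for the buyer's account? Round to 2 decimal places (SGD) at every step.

Buyer's account: SGD 17983.27

EXW: the seller makes goods available at their premises; the buyer bears all onward costs.
Seller's account: goods 17634.24 = 17634.24
Buyer's account: inland to port 479.77 + export clearance 200.03 + origin terminal 389.24 + freight 5080.06 + destination terminal 1168.22 + brokerage 436.46 + duty 8485.37 + delivery 1744.12 = 17983.27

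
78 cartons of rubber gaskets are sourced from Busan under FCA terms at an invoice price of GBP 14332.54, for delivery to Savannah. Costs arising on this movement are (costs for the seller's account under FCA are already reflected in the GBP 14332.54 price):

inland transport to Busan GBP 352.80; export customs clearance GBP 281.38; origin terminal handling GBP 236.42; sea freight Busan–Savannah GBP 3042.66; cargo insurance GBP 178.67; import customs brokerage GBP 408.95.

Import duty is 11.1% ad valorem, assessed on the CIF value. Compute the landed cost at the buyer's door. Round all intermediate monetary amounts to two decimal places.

Total landed cost: GBP 20173.96

FCA: the seller delivers export-cleared goods to the carrier; the buyer bears costs from that point.
Already in the invoice (seller's account under FCA): inland to port, export clearance — exclude.
CIF value = FCA price + origin terminal + freight + insurance = 14332.54 + 236.42 + 3042.66 + 178.67 = 17790.29
Import duty = 17790.29 × 11.1% = 1974.72
Buyer bears: origin terminal 236.42 + freight 3042.66 + insurance 178.67 + brokerage 408.95 + duty 1974.72 = 5841.42
Landed cost = invoice 14332.54 + 5841.42 = 20173.96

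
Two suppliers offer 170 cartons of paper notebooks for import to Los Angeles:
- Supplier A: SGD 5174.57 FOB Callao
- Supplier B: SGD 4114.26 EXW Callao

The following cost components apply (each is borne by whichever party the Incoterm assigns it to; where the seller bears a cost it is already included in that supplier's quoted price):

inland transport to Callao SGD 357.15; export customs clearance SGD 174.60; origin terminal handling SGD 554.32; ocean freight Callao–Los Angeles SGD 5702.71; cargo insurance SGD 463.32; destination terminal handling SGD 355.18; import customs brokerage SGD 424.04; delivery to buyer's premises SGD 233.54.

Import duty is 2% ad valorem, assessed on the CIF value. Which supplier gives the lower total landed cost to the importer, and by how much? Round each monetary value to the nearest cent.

Supplier A (FOB):
CIF value = FOB price + freight + insurance = 5174.57 + 5702.71 + 463.32 = 11340.60
Import duty = 11340.60 × 2% = 226.81
Buyer bears (A): 5702.71 + 463.32 + 355.18 + 424.04 + 233.54 = 7178.79
Landed cost (A) = invoice 5174.57 + 7178.79 + duty 226.81 = 12580.17
Supplier B (EXW):
CIF value = EXW price + inland to port + export clearance + origin terminal + freight + insurance = 4114.26 + 357.15 + 174.60 + 554.32 + 5702.71 + 463.32 = 11366.36
Import duty = 11366.36 × 2% = 227.33
Buyer bears (B): 357.15 + 174.60 + 554.32 + 5702.71 + 463.32 + 355.18 + 424.04 + 233.54 = 8264.86
Landed cost (B) = invoice 4114.26 + 8264.86 + duty 227.33 = 12606.45
Difference = |12580.17 − 12606.45| = 26.28

Supplier A is cheaper by SGD 26.28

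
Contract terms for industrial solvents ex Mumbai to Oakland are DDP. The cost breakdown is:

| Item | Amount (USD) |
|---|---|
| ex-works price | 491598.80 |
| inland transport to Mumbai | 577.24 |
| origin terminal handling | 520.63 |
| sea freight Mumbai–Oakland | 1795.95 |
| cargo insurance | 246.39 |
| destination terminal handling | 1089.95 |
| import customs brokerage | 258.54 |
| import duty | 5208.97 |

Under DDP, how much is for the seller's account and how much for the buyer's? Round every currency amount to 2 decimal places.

Seller: USD 501296.47; buyer: USD 0.00

DDP: the seller bears all costs including import duty.
Seller's account: goods 491598.80 + inland to port 577.24 + origin terminal 520.63 + freight 1795.95 + insurance 246.39 + destination terminal 1089.95 + brokerage 258.54 + duty 5208.97 = 501296.47
Buyer's account: 0.00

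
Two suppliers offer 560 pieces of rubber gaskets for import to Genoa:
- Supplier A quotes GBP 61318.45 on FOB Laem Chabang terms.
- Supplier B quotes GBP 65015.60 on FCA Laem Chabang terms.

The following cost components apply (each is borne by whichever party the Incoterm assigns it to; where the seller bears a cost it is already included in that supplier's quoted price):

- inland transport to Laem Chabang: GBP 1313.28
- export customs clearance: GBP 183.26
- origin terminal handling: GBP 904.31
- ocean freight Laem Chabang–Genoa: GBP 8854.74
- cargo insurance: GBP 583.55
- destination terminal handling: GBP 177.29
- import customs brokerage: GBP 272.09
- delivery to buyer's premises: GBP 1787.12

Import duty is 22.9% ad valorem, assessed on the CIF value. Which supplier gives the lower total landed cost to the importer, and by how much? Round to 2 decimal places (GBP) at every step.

Supplier A is cheaper by GBP 5655.20

Supplier A (FOB):
CIF value = FOB price + freight + insurance = 61318.45 + 8854.74 + 583.55 = 70756.74
Import duty = 70756.74 × 22.9% = 16203.29
Buyer bears (A): 8854.74 + 583.55 + 177.29 + 272.09 + 1787.12 = 11674.79
Landed cost (A) = invoice 61318.45 + 11674.79 + duty 16203.29 = 89196.53
Supplier B (FCA):
CIF value = FCA price + origin terminal + freight + insurance = 65015.60 + 904.31 + 8854.74 + 583.55 = 75358.20
Import duty = 75358.20 × 22.9% = 17257.03
Buyer bears (B): 904.31 + 8854.74 + 583.55 + 177.29 + 272.09 + 1787.12 = 12579.10
Landed cost (B) = invoice 65015.60 + 12579.10 + duty 17257.03 = 94851.73
Difference = |89196.53 − 94851.73| = 5655.20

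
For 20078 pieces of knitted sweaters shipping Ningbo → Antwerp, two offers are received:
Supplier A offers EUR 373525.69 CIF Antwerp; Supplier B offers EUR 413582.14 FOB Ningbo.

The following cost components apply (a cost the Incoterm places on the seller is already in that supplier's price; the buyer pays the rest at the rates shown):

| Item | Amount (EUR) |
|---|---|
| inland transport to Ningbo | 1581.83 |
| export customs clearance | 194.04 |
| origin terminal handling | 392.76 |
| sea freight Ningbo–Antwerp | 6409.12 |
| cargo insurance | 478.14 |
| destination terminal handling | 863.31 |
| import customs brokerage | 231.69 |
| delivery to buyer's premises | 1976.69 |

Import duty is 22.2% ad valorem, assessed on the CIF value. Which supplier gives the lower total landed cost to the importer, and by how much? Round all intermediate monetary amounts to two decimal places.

Supplier A (CIF):
The CIF price already equals the CIF value: 373525.69
Import duty = 373525.69 × 22.2% = 82922.70
Buyer bears (A): 863.31 + 231.69 + 1976.69 = 3071.69
Landed cost (A) = invoice 373525.69 + 3071.69 + duty 82922.70 = 459520.08
Supplier B (FOB):
CIF value = FOB price + freight + insurance = 413582.14 + 6409.12 + 478.14 = 420469.40
Import duty = 420469.40 × 22.2% = 93344.21
Buyer bears (B): 6409.12 + 478.14 + 863.31 + 231.69 + 1976.69 = 9958.95
Landed cost (B) = invoice 413582.14 + 9958.95 + duty 93344.21 = 516885.30
Difference = |459520.08 − 516885.30| = 57365.22

Supplier A is cheaper by EUR 57365.22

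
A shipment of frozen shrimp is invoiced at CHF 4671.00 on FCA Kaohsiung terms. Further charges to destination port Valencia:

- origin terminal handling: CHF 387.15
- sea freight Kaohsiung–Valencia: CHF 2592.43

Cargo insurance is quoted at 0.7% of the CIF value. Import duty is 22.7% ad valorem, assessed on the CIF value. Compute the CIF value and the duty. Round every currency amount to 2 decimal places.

Let C be the CIF value. C = FCA price + pre-shipment costs + freight + 0.7% × C
C − 0.7% × C = 4671.00 + 387.15 + 2592.43
0.993 × C = 7650.58
C = 7650.58 / 0.993 = 7704.51
Insurance premium = 0.7% × 7704.51 = 53.93
Import duty = 7704.51 × 22.7% = 1748.92

CIF value: CHF 7704.51; import duty: CHF 1748.92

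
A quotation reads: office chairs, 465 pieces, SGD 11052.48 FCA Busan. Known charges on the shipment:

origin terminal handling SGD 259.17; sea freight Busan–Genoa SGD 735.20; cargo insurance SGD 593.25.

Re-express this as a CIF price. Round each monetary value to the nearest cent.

From FCA to CIF, the seller additionally bears: origin terminal, freight, insurance.
CIF price = 11052.48 + 259.17 + 735.20 + 593.25 = 12640.10

CIF price: SGD 12640.10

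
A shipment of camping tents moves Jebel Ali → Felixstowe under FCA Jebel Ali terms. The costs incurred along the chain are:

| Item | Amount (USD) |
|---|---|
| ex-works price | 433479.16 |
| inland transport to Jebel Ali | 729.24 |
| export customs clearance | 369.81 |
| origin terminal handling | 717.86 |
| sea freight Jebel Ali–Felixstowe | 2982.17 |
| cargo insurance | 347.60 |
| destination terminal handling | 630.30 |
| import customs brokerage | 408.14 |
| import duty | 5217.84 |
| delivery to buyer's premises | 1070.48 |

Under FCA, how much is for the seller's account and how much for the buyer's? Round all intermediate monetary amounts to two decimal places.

Seller: USD 434578.21; buyer: USD 11374.39

FCA: the seller delivers export-cleared goods to the carrier; the buyer bears costs from that point.
Seller's account: goods 433479.16 + inland to port 729.24 + export clearance 369.81 = 434578.21
Buyer's account: origin terminal 717.86 + freight 2982.17 + insurance 347.60 + destination terminal 630.30 + brokerage 408.14 + duty 5217.84 + delivery 1070.48 = 11374.39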